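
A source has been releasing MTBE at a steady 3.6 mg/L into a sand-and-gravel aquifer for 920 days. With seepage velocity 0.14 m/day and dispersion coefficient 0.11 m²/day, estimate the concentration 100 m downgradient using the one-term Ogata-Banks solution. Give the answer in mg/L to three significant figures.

For a continuous step input, C/C₀ ≈ ½·erfc((x−vt)/(2√(Dt))).
vt = 0.14 × 920 = 128.8 m and 2√(Dt) = 2√(0.11 × 920) = 20.12 m.
Argument (x−vt)/(2√(Dt)) = (100 − 128.8)/20.12 = -1.431; ½·erfc(-1.431) = 0.9785.
C = 3.6 × 0.9785 = 3.52 mg/L.

3.52 mg/L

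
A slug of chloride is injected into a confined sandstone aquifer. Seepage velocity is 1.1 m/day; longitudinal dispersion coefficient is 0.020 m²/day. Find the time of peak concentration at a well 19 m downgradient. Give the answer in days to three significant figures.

17.3 days

For the 1D instantaneous-source solution, setting ∂C/∂t = 0 at fixed x gives v²t² + 2Dt − x² = 0, so t = (√(D² + v²x²) − D)/v².
√(D² + v²x²) = √(0.020² + 1.1² × 19²) = 20.90; v² = 1.21.
t = (20.90 − 0.020)/1.21 = 17.3 days (vs. the pure-advection estimate x/v = 17.3 d).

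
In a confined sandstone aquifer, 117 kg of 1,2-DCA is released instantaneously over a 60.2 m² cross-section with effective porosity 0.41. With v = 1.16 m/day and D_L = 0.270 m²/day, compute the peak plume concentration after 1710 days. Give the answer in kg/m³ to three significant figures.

0.0622 kg/m³

The peak of an instantaneous 1D plume sits at x = vt; there the Gaussian factor is 1 and C_max = M/(n_e·A·√(4πDt)), where n_e·A is the pore area the mass is dissolved in.
√(4πDt) = √(4π × 0.270 × 1710) = 76.17 m, so C_max = 117/(0.41 × 60.2 × 76.17) = 0.0622 kg/m³.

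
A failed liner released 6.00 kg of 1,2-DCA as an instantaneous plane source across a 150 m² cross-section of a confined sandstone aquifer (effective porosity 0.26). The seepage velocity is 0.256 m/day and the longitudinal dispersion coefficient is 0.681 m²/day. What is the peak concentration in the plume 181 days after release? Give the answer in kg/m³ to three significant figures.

0.00391 kg/m³

The peak of an instantaneous 1D plume sits at x = vt; there the Gaussian factor is 1 and C_max = M/(n_e·A·√(4πDt)), where n_e·A is the pore area the mass is dissolved in.
√(4πDt) = √(4π × 0.681 × 181) = 39.36 m, so C_max = 6.00/(0.26 × 150 × 39.36) = 0.00391 kg/m³.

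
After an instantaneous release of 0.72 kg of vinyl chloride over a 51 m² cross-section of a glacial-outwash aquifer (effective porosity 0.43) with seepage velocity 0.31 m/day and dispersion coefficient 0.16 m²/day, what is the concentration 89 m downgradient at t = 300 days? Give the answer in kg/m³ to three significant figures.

For an instantaneous plane source, C(x,t) = M/(n_e·A·√(4πDt)) · exp(−(x−vt)²/(4Dt)), with n_e·A the pore (flow) area.
Plume center vt = 0.31 × 300 = 93 m, so the well at 89 m is 4 m upgradient of the peak.
√(4πDt) = 24.56 m, giving peak height M/(n_e·A·√(4πDt)) = 0.72/(0.43 × 51 × 24.56) = 0.001337 kg/m³.
(x−vt)²/(4Dt) = (-4)²/(4 × 0.16 × 300) = 0.08333; exp(−0.08333) = 0.9200.
C = 0.001337 × 0.9200 = 0.00123 kg/m³.

0.00123 kg/m³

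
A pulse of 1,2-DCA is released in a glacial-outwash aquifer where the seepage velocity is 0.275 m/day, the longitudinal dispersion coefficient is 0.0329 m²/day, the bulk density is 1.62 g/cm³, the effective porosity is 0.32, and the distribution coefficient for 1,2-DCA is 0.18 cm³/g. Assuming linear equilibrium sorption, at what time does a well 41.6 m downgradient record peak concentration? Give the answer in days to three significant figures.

Retardation factor R = 1 + ρ_b·K_d/n = 1 + 1.62 × 0.18/0.32 = 1.911.
Sorption retards both mechanisms: v_R = v/R = 0.1439 m/day, D_R = D/R = 0.01722 m²/day.
Peak time from v_R²t² + 2D_R t − x² = 0: t = (√(D_R² + v_R²x²) − D_R)/v_R².
√(D_R² + v_R²x²) = √(0.01722² + 0.1439² × 41.6²) = 5.986; v_R² = 0.02071.
t = (5.986 − 0.01722)/0.02071 = 288 days.

288 days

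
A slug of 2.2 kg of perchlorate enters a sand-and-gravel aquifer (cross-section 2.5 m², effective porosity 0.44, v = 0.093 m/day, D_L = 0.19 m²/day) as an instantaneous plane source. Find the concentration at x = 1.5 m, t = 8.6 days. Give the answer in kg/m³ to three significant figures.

For an instantaneous plane source, C(x,t) = M/(n_e·A·√(4πDt)) · exp(−(x−vt)²/(4Dt)), with n_e·A the pore (flow) area.
Plume center vt = 0.093 × 8.6 = 0.7998 m, so the well at 1.5 m is 0.7002 m downgradient of the peak.
√(4πDt) = 4.531 m, giving peak height M/(n_e·A·√(4πDt)) = 2.2/(0.44 × 2.5 × 4.531) = 0.4414 kg/m³.
(x−vt)²/(4Dt) = (0.7002)²/(4 × 0.19 × 8.6) = 0.07501; exp(−0.07501) = 0.9277.
C = 0.4414 × 0.9277 = 0.409 kg/m³.

0.409 kg/m³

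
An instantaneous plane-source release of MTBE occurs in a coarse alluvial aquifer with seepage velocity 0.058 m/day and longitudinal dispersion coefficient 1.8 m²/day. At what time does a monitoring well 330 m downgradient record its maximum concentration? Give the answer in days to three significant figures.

5180 days

For the 1D instantaneous-source solution, setting ∂C/∂t = 0 at fixed x gives v²t² + 2Dt − x² = 0, so t = (√(D² + v²x²) − D)/v².
√(D² + v²x²) = √(1.8² + 0.058² × 330²) = 19.22; v² = 0.003364.
t = (19.22 − 1.8)/0.003364 = 5180 days (vs. the pure-advection estimate x/v = 5690 d).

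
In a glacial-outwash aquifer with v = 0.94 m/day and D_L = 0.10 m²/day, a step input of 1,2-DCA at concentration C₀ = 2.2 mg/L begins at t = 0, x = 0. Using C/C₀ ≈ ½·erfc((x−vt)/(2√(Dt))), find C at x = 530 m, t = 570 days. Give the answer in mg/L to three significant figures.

1.55 mg/L

For a continuous step input, C/C₀ ≈ ½·erfc((x−vt)/(2√(Dt))).
vt = 0.94 × 570 = 535.8 m and 2√(Dt) = 2√(0.10 × 570) = 15.10 m.
Argument (x−vt)/(2√(Dt)) = (530 − 535.8)/15.10 = -0.3841; ½·erfc(-0.3841) = 0.7065.
C = 2.2 × 0.7065 = 1.55 mg/L.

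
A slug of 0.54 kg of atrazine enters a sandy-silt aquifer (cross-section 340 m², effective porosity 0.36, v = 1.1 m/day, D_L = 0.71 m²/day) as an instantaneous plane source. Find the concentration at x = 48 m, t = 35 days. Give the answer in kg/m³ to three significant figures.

For an instantaneous plane source, C(x,t) = M/(n_e·A·√(4πDt)) · exp(−(x−vt)²/(4Dt)), with n_e·A the pore (flow) area.
Plume center vt = 1.1 × 35 = 38.5 m, so the well at 48 m is 9.5 m downgradient of the peak.
√(4πDt) = 17.67 m, giving peak height M/(n_e·A·√(4πDt)) = 0.54/(0.36 × 340 × 17.67) = 0.0002497 kg/m³.
(x−vt)²/(4Dt) = (9.5)²/(4 × 0.71 × 35) = 0.9079; exp(−0.9079) = 0.4034.
C = 0.0002497 × 0.4034 = 0.000101 kg/m³.

0.000101 kg/m³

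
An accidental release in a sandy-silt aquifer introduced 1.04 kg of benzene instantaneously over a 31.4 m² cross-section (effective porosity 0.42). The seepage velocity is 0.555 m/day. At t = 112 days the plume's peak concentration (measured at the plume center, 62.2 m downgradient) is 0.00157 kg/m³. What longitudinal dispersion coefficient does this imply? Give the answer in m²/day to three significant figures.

At the plume center C_max = M/(n_e·A·√(4πDt)), so D = M²/(4πt·(n_e·A·C_max)²).
n_e·A·C_max = 0.42 × 31.4 × 0.00157 = 0.02071 kg/m.
D = 1.04²/(4π × 112 × 0.02071²) = 1.79 m²/day.

1.79 m²/day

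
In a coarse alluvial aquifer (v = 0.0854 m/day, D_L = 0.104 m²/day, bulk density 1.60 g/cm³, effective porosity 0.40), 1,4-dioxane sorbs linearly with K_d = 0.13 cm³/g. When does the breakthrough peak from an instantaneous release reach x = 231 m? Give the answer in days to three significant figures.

Retardation factor R = 1 + ρ_b·K_d/n = 1 + 1.60 × 0.13/0.40 = 1.520.
Sorption retards both mechanisms: v_R = v/R = 0.05618 m/day, D_R = D/R = 0.06842 m²/day.
Peak time from v_R²t² + 2D_R t − x² = 0: t = (√(D_R² + v_R²x²) − D_R)/v_R².
√(D_R² + v_R²x²) = √(0.06842² + 0.05618² × 231²) = 12.98; v_R² = 0.003156.
t = (12.98 − 0.06842)/0.003156 = 4090 days.

4090 days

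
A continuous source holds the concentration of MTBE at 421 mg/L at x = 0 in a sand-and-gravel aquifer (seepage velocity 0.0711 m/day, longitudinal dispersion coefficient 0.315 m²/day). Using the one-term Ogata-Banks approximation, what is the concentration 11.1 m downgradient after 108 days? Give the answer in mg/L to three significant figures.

143 mg/L

For a continuous step input, C/C₀ ≈ ½·erfc((x−vt)/(2√(Dt))).
vt = 0.0711 × 108 = 7.6788 m and 2√(Dt) = 2√(0.315 × 108) = 11.67 m.
Argument (x−vt)/(2√(Dt)) = (11.1 − 7.6788)/11.67 = 0.2932; ½·erfc(0.2932) = 0.3392.
C = 421 × 0.3392 = 143 mg/L.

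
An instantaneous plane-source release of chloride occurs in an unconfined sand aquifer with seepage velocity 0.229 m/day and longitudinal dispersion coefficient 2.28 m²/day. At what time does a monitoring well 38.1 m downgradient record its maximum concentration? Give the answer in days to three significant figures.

128 days

For the 1D instantaneous-source solution, setting ∂C/∂t = 0 at fixed x gives v²t² + 2Dt − x² = 0, so t = (√(D² + v²x²) − D)/v².
√(D² + v²x²) = √(2.28² + 0.229² × 38.1²) = 9.018; v² = 0.052441.
t = (9.018 − 2.28)/0.052441 = 128 days (vs. the pure-advection estimate x/v = 166 d).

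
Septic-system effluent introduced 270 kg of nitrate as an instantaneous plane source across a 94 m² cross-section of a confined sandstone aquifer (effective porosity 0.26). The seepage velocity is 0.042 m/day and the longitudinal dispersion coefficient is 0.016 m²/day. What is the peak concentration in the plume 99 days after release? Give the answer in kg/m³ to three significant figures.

The peak of an instantaneous 1D plume sits at x = vt; there the Gaussian factor is 1 and C_max = M/(n_e·A·√(4πDt)), where n_e·A is the pore area the mass is dissolved in.
√(4πDt) = √(4π × 0.016 × 99) = 4.462 m, so C_max = 270/(0.26 × 94 × 4.462) = 2.48 kg/m³.

2.48 kg/m³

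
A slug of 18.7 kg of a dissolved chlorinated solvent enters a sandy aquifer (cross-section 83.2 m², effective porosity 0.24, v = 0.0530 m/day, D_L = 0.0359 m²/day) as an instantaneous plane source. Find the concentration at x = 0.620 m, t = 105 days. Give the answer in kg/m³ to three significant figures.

0.0269 kg/m³

For an instantaneous plane source, C(x,t) = M/(n_e·A·√(4πDt)) · exp(−(x−vt)²/(4Dt)), with n_e·A the pore (flow) area.
Plume center vt = 0.0530 × 105 = 5.565 m, so the well at 0.620 m is 4.945 m upgradient of the peak.
√(4πDt) = 6.883 m, giving peak height M/(n_e·A·√(4πDt)) = 18.7/(0.24 × 83.2 × 6.883) = 0.1361 kg/m³.
(x−vt)²/(4Dt) = (-4.945)²/(4 × 0.0359 × 105) = 1.622; exp(−1.622) = 0.1975.
C = 0.1361 × 0.1975 = 0.0269 kg/m³.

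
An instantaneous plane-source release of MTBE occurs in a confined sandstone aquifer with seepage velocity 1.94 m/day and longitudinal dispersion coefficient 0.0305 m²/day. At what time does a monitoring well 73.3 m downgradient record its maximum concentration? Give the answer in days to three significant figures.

37.8 days

For the 1D instantaneous-source solution, setting ∂C/∂t = 0 at fixed x gives v²t² + 2Dt − x² = 0, so t = (√(D² + v²x²) − D)/v².
√(D² + v²x²) = √(0.0305² + 1.94² × 73.3²) = 142.2; v² = 3.7636.
t = (142.2 − 0.0305)/3.7636 = 37.8 days (vs. the pure-advection estimate x/v = 37.8 d).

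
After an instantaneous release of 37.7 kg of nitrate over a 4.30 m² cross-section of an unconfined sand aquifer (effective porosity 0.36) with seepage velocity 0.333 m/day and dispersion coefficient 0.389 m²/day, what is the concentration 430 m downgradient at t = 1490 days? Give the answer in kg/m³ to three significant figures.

For an instantaneous plane source, C(x,t) = M/(n_e·A·√(4πDt)) · exp(−(x−vt)²/(4Dt)), with n_e·A the pore (flow) area.
Plume center vt = 0.333 × 1490 = 496.17 m, so the well at 430 m is 66.17 m upgradient of the peak.
√(4πDt) = 85.34 m, giving peak height M/(n_e·A·√(4πDt)) = 37.7/(0.36 × 4.30 × 85.34) = 0.2854 kg/m³.
(x−vt)²/(4Dt) = (-66.17)²/(4 × 0.389 × 1490) = 1.889; exp(−1.889) = 0.1512.
C = 0.2854 × 0.1512 = 0.0432 kg/m³.

0.0432 kg/m³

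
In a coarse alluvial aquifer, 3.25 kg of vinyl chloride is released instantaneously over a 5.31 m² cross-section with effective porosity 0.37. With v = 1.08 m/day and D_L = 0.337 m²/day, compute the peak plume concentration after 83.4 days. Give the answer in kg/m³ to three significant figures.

0.0880 kg/m³

The peak of an instantaneous 1D plume sits at x = vt; there the Gaussian factor is 1 and C_max = M/(n_e·A·√(4πDt)), where n_e·A is the pore area the mass is dissolved in.
√(4πDt) = √(4π × 0.337 × 83.4) = 18.79 m, so C_max = 3.25/(0.37 × 5.31 × 18.79) = 0.0880 kg/m³.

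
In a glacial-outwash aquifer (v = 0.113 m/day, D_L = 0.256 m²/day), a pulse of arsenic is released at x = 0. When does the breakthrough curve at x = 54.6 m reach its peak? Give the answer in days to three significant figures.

For the 1D instantaneous-source solution, setting ∂C/∂t = 0 at fixed x gives v²t² + 2Dt − x² = 0, so t = (√(D² + v²x²) − D)/v².
√(D² + v²x²) = √(0.256² + 0.113² × 54.6²) = 6.175; v² = 0.012769.
t = (6.175 − 0.256)/0.012769 = 464 days (vs. the pure-advection estimate x/v = 483 d).

464 days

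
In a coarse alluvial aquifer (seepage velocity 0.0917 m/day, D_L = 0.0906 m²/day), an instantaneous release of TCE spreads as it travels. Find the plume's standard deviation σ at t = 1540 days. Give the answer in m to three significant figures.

16.7 m

Dispersive spreading gives a Gaussian with σ² = 2Dt; advection only shifts the center.
σ = √(2 × 0.0906 × 1540) = 16.7 m.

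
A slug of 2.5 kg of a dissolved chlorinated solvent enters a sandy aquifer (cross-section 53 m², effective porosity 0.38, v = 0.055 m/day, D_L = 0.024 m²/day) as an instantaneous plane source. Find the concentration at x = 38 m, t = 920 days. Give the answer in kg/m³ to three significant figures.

For an instantaneous plane source, C(x,t) = M/(n_e·A·√(4πDt)) · exp(−(x−vt)²/(4Dt)), with n_e·A the pore (flow) area.
Plume center vt = 0.055 × 920 = 50.6 m, so the well at 38 m is 12.6 m upgradient of the peak.
√(4πDt) = 16.66 m, giving peak height M/(n_e·A·√(4πDt)) = 2.5/(0.38 × 53 × 16.66) = 0.007451 kg/m³.
(x−vt)²/(4Dt) = (-12.6)²/(4 × 0.024 × 920) = 1.798; exp(−1.798) = 0.1656.
C = 0.007451 × 0.1656 = 0.00123 kg/m³.

0.00123 kg/m³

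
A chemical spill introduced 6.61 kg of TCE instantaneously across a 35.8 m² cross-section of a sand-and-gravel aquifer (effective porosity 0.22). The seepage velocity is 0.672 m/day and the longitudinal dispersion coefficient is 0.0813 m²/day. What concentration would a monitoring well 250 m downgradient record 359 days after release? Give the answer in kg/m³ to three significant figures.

0.0227 kg/m³

For an instantaneous plane source, C(x,t) = M/(n_e·A·√(4πDt)) · exp(−(x−vt)²/(4Dt)), with n_e·A the pore (flow) area.
Plume center vt = 0.672 × 359 = 241.248 m, so the well at 250 m is 8.752 m downgradient of the peak.
√(4πDt) = 19.15 m, giving peak height M/(n_e·A·√(4πDt)) = 6.61/(0.22 × 35.8 × 19.15) = 0.04383 kg/m³.
(x−vt)²/(4Dt) = (8.752)²/(4 × 0.0813 × 359) = 0.6561; exp(−0.6561) = 0.5189.
C = 0.04383 × 0.5189 = 0.0227 kg/m³.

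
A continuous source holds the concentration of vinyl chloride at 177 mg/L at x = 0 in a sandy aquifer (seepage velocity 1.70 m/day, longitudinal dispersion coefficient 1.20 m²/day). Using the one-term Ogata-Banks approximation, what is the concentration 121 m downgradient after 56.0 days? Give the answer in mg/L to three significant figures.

2.31 mg/L

For a continuous step input, C/C₀ ≈ ½·erfc((x−vt)/(2√(Dt))).
vt = 1.70 × 56.0 = 95.2 m and 2√(Dt) = 2√(1.20 × 56.0) = 16.40 m.
Argument (x−vt)/(2√(Dt)) = (121 − 95.2)/16.40 = 1.573; ½·erfc(1.573) = 0.01306.
C = 177 × 0.01306 = 2.31 mg/L.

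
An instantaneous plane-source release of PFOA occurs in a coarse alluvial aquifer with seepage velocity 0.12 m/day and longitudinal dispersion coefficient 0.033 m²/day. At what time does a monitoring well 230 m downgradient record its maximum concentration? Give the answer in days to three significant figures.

1910 days

For the 1D instantaneous-source solution, setting ∂C/∂t = 0 at fixed x gives v²t² + 2Dt − x² = 0, so t = (√(D² + v²x²) − D)/v².
√(D² + v²x²) = √(0.033² + 0.12² × 230²) = 27.60; v² = 0.0144.
t = (27.60 − 0.033)/0.0144 = 1910 days (vs. the pure-advection estimate x/v = 1920 d).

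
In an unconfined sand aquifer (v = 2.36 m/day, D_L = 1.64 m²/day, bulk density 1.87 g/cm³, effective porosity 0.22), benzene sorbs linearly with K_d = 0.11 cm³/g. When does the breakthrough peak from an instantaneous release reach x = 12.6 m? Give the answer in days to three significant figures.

9.78 days

Retardation factor R = 1 + ρ_b·K_d/n = 1 + 1.87 × 0.11/0.22 = 1.935.
Sorption retards both mechanisms: v_R = v/R = 1.220 m/day, D_R = D/R = 0.8475 m²/day.
Peak time from v_R²t² + 2D_R t − x² = 0: t = (√(D_R² + v_R²x²) − D_R)/v_R².
√(D_R² + v_R²x²) = √(0.8475² + 1.220² × 12.6²) = 15.40; v_R² = 1.488.
t = (15.40 − 0.8475)/1.488 = 9.78 days.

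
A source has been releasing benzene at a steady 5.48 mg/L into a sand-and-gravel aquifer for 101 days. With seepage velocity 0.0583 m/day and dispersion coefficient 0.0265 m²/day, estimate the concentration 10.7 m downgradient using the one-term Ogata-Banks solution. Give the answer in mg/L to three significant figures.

0.103 mg/L

For a continuous step input, C/C₀ ≈ ½·erfc((x−vt)/(2√(Dt))).
vt = 0.0583 × 101 = 5.8883 m and 2√(Dt) = 2√(0.0265 × 101) = 3.272 m.
Argument (x−vt)/(2√(Dt)) = (10.7 − 5.8883)/3.272 = 1.471; ½·erfc(1.471) = 0.01875.
C = 5.48 × 0.01875 = 0.103 mg/L.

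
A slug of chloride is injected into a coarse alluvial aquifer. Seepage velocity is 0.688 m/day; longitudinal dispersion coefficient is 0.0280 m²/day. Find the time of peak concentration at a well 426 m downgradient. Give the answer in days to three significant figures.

For the 1D instantaneous-source solution, setting ∂C/∂t = 0 at fixed x gives v²t² + 2Dt − x² = 0, so t = (√(D² + v²x²) − D)/v².
√(D² + v²x²) = √(0.0280² + 0.688² × 426²) = 293.1; v² = 0.473344.
t = (293.1 − 0.0280)/0.473344 = 619 days (vs. the pure-advection estimate x/v = 619 d).

619 days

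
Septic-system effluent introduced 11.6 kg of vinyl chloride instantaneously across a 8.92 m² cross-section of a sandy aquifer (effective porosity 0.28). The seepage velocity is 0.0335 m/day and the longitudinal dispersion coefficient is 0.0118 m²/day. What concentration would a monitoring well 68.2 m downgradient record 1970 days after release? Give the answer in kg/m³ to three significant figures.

For an instantaneous plane source, C(x,t) = M/(n_e·A·√(4πDt)) · exp(−(x−vt)²/(4Dt)), with n_e·A the pore (flow) area.
Plume center vt = 0.0335 × 1970 = 65.995 m, so the well at 68.2 m is 2.205 m downgradient of the peak.
√(4πDt) = 17.09 m, giving peak height M/(n_e·A·√(4πDt)) = 11.6/(0.28 × 8.92 × 17.09) = 0.2718 kg/m³.
(x−vt)²/(4Dt) = (2.205)²/(4 × 0.0118 × 1970) = 0.05229; exp(−0.05229) = 0.9491.
C = 0.2718 × 0.9491 = 0.258 kg/m³.

0.258 kg/m³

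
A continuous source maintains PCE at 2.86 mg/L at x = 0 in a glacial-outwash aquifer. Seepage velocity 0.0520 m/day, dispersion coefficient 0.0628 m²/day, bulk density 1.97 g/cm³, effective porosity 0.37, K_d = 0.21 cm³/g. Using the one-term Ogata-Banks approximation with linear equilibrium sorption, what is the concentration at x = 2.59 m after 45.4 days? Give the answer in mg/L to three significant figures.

0.527 mg/L

Retardation factor R = 1 + ρ_b·K_d/n = 1 + 1.97 × 0.21/0.37 = 2.118.
Sorption retards both mechanisms: v_R = v/R = 0.02455 m/day, D_R = D/R = 0.02965 m²/day.
v_R·t = 0.02455 × 45.4 = 1.11457 m; 2√(D_R t) = 2.320 m; argument = (2.59 − 1.11457)/2.320 = 0.6360.
C = C₀ × ½·erfc(0.6360) = 2.86 × 0.1842 = 0.527 mg/L.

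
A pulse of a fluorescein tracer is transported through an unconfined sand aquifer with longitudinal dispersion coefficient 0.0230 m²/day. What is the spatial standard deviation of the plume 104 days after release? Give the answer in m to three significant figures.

Dispersive spreading gives a Gaussian with σ² = 2Dt; advection only shifts the center.
σ = √(2 × 0.0230 × 104) = 2.19 m.

2.19 m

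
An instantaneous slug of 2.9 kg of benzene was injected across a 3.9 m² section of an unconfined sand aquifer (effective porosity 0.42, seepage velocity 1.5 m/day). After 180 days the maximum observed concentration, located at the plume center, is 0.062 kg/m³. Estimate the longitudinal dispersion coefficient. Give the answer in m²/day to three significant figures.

At the plume center C_max = M/(n_e·A·√(4πDt)), so D = M²/(4πt·(n_e·A·C_max)²).
n_e·A·C_max = 0.42 × 3.9 × 0.062 = 0.1016 kg/m.
D = 2.9²/(4π × 180 × 0.1016²) = 0.360 m²/day.

0.360 m²/day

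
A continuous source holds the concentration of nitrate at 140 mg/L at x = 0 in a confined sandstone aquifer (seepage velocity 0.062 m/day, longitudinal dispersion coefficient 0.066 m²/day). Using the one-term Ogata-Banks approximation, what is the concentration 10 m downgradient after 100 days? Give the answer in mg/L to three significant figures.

For a continuous step input, C/C₀ ≈ ½·erfc((x−vt)/(2√(Dt))).
vt = 0.062 × 100 = 6.2 m and 2√(Dt) = 2√(0.066 × 100) = 5.138 m.
Argument (x−vt)/(2√(Dt)) = (10 − 6.2)/5.138 = 0.7396; ½·erfc(0.7396) = 0.1478.
C = 140 × 0.1478 = 20.7 mg/L.

20.7 mg/L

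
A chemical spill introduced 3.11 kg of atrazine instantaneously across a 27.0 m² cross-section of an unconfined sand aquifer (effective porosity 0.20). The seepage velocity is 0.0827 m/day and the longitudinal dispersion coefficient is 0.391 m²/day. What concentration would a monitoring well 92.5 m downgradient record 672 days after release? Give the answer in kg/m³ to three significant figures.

For an instantaneous plane source, C(x,t) = M/(n_e·A·√(4πDt)) · exp(−(x−vt)²/(4Dt)), with n_e·A the pore (flow) area.
Plume center vt = 0.0827 × 672 = 55.5744 m, so the well at 92.5 m is 36.9256 m downgradient of the peak.
√(4πDt) = 57.46 m, giving peak height M/(n_e·A·√(4πDt)) = 3.11/(0.20 × 27.0 × 57.46) = 0.01002 kg/m³.
(x−vt)²/(4Dt) = (36.9256)²/(4 × 0.391 × 672) = 1.297; exp(−1.297) = 0.2734.
C = 0.01002 × 0.2734 = 0.00274 kg/m³.

0.00274 kg/m³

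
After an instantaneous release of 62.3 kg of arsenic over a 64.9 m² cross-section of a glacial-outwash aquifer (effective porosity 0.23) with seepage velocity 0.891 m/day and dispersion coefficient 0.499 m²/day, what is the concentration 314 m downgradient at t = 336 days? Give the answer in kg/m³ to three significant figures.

For an instantaneous plane source, C(x,t) = M/(n_e·A·√(4πDt)) · exp(−(x−vt)²/(4Dt)), with n_e·A the pore (flow) area.
Plume center vt = 0.891 × 336 = 299.376 m, so the well at 314 m is 14.624 m downgradient of the peak.
√(4πDt) = 45.90 m, giving peak height M/(n_e·A·√(4πDt)) = 62.3/(0.23 × 64.9 × 45.90) = 0.09093 kg/m³.
(x−vt)²/(4Dt) = (14.624)²/(4 × 0.499 × 336) = 0.3189; exp(−0.3189) = 0.7269.
C = 0.09093 × 0.7269 = 0.0661 kg/m³.

0.0661 kg/m³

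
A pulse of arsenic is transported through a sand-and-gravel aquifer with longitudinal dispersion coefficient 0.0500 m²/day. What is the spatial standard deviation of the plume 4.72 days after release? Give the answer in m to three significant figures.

0.687 m

Dispersive spreading gives a Gaussian with σ² = 2Dt; advection only shifts the center.
σ = √(2 × 0.0500 × 4.72) = 0.687 m.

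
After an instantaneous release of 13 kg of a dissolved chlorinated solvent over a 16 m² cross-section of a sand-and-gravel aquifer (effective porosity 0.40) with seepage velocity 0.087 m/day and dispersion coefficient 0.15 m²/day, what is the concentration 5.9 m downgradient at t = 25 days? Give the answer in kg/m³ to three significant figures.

For an instantaneous plane source, C(x,t) = M/(n_e·A·√(4πDt)) · exp(−(x−vt)²/(4Dt)), with n_e·A the pore (flow) area.
Plume center vt = 0.087 × 25 = 2.175 m, so the well at 5.9 m is 3.725 m downgradient of the peak.
√(4πDt) = 6.865 m, giving peak height M/(n_e·A·√(4πDt)) = 13/(0.40 × 16 × 6.865) = 0.2959 kg/m³.
(x−vt)²/(4Dt) = (3.725)²/(4 × 0.15 × 25) = 0.9250; exp(−0.9250) = 0.3965.
C = 0.2959 × 0.3965 = 0.117 kg/m³.

0.117 kg/m³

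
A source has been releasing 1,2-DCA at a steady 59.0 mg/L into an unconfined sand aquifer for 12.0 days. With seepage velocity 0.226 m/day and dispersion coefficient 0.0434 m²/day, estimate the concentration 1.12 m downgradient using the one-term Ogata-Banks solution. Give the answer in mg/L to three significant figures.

55.5 mg/L

For a continuous step input, C/C₀ ≈ ½·erfc((x−vt)/(2√(Dt))).
vt = 0.226 × 12.0 = 2.712 m and 2√(Dt) = 2√(0.0434 × 12.0) = 1.443 m.
Argument (x−vt)/(2√(Dt)) = (1.12 − 2.712)/1.443 = -1.103; ½·erfc(-1.103) = 0.9406.
C = 59.0 × 0.9406 = 55.5 mg/L.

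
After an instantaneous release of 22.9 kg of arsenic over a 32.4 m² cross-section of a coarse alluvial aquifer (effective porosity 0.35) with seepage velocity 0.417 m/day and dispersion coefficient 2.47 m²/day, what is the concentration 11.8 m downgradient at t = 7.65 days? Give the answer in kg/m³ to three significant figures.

0.0491 kg/m³

For an instantaneous plane source, C(x,t) = M/(n_e·A·√(4πDt)) · exp(−(x−vt)²/(4Dt)), with n_e·A the pore (flow) area.
Plume center vt = 0.417 × 7.65 = 3.19005 m, so the well at 11.8 m is 8.60995 m downgradient of the peak.
√(4πDt) = 15.41 m, giving peak height M/(n_e·A·√(4πDt)) = 22.9/(0.35 × 32.4 × 15.41) = 0.1310 kg/m³.
(x−vt)²/(4Dt) = (8.60995)²/(4 × 2.47 × 7.65) = 0.9808; exp(−0.9808) = 0.3750.
C = 0.1310 × 0.3750 = 0.0491 kg/m³.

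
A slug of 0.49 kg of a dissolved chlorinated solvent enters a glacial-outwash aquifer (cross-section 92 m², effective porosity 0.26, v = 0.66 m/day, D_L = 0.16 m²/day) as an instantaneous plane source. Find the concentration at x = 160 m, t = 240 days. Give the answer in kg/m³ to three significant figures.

0.000917 kg/m³

For an instantaneous plane source, C(x,t) = M/(n_e·A·√(4πDt)) · exp(−(x−vt)²/(4Dt)), with n_e·A the pore (flow) area.
Plume center vt = 0.66 × 240 = 158.4 m, so the well at 160 m is 1.6 m downgradient of the peak.
√(4πDt) = 21.97 m, giving peak height M/(n_e·A·√(4πDt)) = 0.49/(0.26 × 92 × 21.97) = 0.0009324 kg/m³.
(x−vt)²/(4Dt) = (1.6)²/(4 × 0.16 × 240) = 0.01667; exp(−0.01667) = 0.9835.
C = 0.0009324 × 0.9835 = 0.000917 kg/m³.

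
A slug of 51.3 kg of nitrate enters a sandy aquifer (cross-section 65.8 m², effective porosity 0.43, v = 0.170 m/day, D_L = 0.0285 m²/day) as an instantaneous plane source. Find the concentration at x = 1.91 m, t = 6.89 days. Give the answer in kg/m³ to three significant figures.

For an instantaneous plane source, C(x,t) = M/(n_e·A·√(4πDt)) · exp(−(x−vt)²/(4Dt)), with n_e·A the pore (flow) area.
Plume center vt = 0.170 × 6.89 = 1.1713 m, so the well at 1.91 m is 0.7387 m downgradient of the peak.
√(4πDt) = 1.571 m, giving peak height M/(n_e·A·√(4πDt)) = 51.3/(0.43 × 65.8 × 1.571) = 1.154 kg/m³.
(x−vt)²/(4Dt) = (0.7387)²/(4 × 0.0285 × 6.89) = 0.6947; exp(−0.6947) = 0.4992.
C = 1.154 × 0.4992 = 0.576 kg/m³.

0.576 kg/m³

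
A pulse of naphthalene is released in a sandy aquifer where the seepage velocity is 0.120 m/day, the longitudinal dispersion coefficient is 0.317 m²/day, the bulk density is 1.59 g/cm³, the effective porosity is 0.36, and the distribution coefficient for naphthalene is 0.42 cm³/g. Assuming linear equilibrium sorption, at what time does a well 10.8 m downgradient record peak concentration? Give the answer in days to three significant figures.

Retardation factor R = 1 + ρ_b·K_d/n = 1 + 1.59 × 0.42/0.36 = 2.855.
Sorption retards both mechanisms: v_R = v/R = 0.04203 m/day, D_R = D/R = 0.1110 m²/day.
Peak time from v_R²t² + 2D_R t − x² = 0: t = (√(D_R² + v_R²x²) − D_R)/v_R².
√(D_R² + v_R²x²) = √(0.1110² + 0.04203² × 10.8²) = 0.4673; v_R² = 0.001767.
t = (0.4673 − 0.1110)/0.001767 = 202 days.

202 days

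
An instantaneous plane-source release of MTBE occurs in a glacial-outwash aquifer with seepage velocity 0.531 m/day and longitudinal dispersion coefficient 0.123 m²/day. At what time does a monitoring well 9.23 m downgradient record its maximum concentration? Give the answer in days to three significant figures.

For the 1D instantaneous-source solution, setting ∂C/∂t = 0 at fixed x gives v²t² + 2Dt − x² = 0, so t = (√(D² + v²x²) − D)/v².
√(D² + v²x²) = √(0.123² + 0.531² × 9.23²) = 4.903; v² = 0.281961.
t = (4.903 − 0.123)/0.281961 = 17.0 days (vs. the pure-advection estimate x/v = 17.4 d).

17.0 days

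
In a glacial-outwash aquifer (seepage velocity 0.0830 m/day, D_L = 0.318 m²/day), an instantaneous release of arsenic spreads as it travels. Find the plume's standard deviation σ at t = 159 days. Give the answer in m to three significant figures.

Dispersive spreading gives a Gaussian with σ² = 2Dt; advection only shifts the center.
σ = √(2 × 0.318 × 159) = 10.1 m.

10.1 m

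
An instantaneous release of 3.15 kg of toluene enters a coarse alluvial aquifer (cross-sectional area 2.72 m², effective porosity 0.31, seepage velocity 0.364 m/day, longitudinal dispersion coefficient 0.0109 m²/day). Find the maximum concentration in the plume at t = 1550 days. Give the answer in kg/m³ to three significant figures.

0.256 kg/m³

The peak of an instantaneous 1D plume sits at x = vt; there the Gaussian factor is 1 and C_max = M/(n_e·A·√(4πDt)), where n_e·A is the pore area the mass is dissolved in.
√(4πDt) = √(4π × 0.0109 × 1550) = 14.57 m, so C_max = 3.15/(0.31 × 2.72 × 14.57) = 0.256 kg/m³.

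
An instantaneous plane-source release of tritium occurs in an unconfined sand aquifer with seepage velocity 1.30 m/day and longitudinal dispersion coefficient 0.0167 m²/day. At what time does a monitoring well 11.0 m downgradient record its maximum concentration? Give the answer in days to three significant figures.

8.45 days

For the 1D instantaneous-source solution, setting ∂C/∂t = 0 at fixed x gives v²t² + 2Dt − x² = 0, so t = (√(D² + v²x²) − D)/v².
√(D² + v²x²) = √(0.0167² + 1.30² × 11.0²) = 14.30; v² = 1.69.
t = (14.30 − 0.0167)/1.69 = 8.45 days (vs. the pure-advection estimate x/v = 8.46 d).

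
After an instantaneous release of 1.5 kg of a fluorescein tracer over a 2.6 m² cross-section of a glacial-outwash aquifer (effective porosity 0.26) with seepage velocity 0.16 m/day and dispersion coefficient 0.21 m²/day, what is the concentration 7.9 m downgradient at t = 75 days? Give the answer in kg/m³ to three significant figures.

0.121 kg/m³

For an instantaneous plane source, C(x,t) = M/(n_e·A·√(4πDt)) · exp(−(x−vt)²/(4Dt)), with n_e·A the pore (flow) area.
Plume center vt = 0.16 × 75 = 12 m, so the well at 7.9 m is 4.1 m upgradient of the peak.
√(4πDt) = 14.07 m, giving peak height M/(n_e·A·√(4πDt)) = 1.5/(0.26 × 2.6 × 14.07) = 0.1577 kg/m³.
(x−vt)²/(4Dt) = (-4.1)²/(4 × 0.21 × 75) = 0.2668; exp(−0.2668) = 0.7658.
C = 0.1577 × 0.7658 = 0.121 kg/m³.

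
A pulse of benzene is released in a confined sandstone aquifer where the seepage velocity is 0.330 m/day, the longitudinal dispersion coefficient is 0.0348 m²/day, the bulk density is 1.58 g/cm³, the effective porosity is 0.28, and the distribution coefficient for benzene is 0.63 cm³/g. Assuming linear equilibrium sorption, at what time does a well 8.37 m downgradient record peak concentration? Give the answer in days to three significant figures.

Retardation factor R = 1 + ρ_b·K_d/n = 1 + 1.58 × 0.63/0.28 = 4.555.
Sorption retards both mechanisms: v_R = v/R = 0.07245 m/day, D_R = D/R = 0.007640 m²/day.
Peak time from v_R²t² + 2D_R t − x² = 0: t = (√(D_R² + v_R²x²) − D_R)/v_R².
√(D_R² + v_R²x²) = √(0.007640² + 0.07245² × 8.37²) = 0.6065; v_R² = 0.005249.
t = (0.6065 − 0.007640)/0.005249 = 114 days.

114 days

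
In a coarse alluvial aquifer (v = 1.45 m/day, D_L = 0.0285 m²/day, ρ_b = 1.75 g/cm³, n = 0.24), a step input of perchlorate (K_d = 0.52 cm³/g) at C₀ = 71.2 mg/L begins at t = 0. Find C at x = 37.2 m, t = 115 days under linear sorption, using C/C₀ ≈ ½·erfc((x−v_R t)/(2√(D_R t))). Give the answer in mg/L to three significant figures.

1.43 mg/L

Retardation factor R = 1 + ρ_b·K_d/n = 1 + 1.75 × 0.52/0.24 = 4.792.
Sorption retards both mechanisms: v_R = v/R = 0.3026 m/day, D_R = D/R = 0.005947 m²/day.
v_R·t = 0.3026 × 115 = 34.799 m; 2√(D_R t) = 1.654 m; argument = (37.2 − 34.799)/1.654 = 1.452.
C = C₀ × ½·erfc(1.452) = 71.2 × 0.02002 = 1.43 mg/L.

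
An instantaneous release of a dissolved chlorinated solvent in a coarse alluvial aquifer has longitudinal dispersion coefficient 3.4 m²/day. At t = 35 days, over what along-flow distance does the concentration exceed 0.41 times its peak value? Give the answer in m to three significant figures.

The plume is Gaussian with σ = √(2Dt) = √(2 × 3.4 × 35) = 15.43 m.
C/C_peak = exp(−Δx²/(2σ²)) = 0.41 ⇒ Δx = σ·√(−2 ln 0.41) = 15.43 × 1.335 = 20.60 m.
Width = 2Δx = 41.2 m.

41.2 m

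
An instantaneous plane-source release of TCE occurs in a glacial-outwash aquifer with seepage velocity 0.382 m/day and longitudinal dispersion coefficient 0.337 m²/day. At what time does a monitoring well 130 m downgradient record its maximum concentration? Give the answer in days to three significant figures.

338 days

For the 1D instantaneous-source solution, setting ∂C/∂t = 0 at fixed x gives v²t² + 2Dt − x² = 0, so t = (√(D² + v²x²) − D)/v².
√(D² + v²x²) = √(0.337² + 0.382² × 130²) = 49.66; v² = 0.145924.
t = (49.66 − 0.337)/0.145924 = 338 days (vs. the pure-advection estimate x/v = 340 d).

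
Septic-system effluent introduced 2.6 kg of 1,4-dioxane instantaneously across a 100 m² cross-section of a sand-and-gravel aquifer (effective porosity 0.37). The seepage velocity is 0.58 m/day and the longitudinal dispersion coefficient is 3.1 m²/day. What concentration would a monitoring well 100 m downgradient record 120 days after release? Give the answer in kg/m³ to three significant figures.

For an instantaneous plane source, C(x,t) = M/(n_e·A·√(4πDt)) · exp(−(x−vt)²/(4Dt)), with n_e·A the pore (flow) area.
Plume center vt = 0.58 × 120 = 69.6 m, so the well at 100 m is 30.4 m downgradient of the peak.
√(4πDt) = 68.37 m, giving peak height M/(n_e·A·√(4πDt)) = 2.6/(0.37 × 100 × 68.37) = 0.001028 kg/m³.
(x−vt)²/(4Dt) = (30.4)²/(4 × 3.1 × 120) = 0.6211; exp(−0.6211) = 0.5374.
C = 0.001028 × 0.5374 = 0.000552 kg/m³.

0.000552 kg/m³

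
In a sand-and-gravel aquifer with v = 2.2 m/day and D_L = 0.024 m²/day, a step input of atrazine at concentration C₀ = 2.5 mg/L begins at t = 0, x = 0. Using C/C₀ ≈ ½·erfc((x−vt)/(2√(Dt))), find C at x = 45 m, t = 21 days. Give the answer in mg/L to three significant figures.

2.21 mg/L

For a continuous step input, C/C₀ ≈ ½·erfc((x−vt)/(2√(Dt))).
vt = 2.2 × 21 = 46.2 m and 2√(Dt) = 2√(0.024 × 21) = 1.420 m.
Argument (x−vt)/(2√(Dt)) = (45 − 46.2)/1.420 = -0.8451; ½·erfc(-0.8451) = 0.8840.
C = 2.5 × 0.8840 = 2.21 mg/L.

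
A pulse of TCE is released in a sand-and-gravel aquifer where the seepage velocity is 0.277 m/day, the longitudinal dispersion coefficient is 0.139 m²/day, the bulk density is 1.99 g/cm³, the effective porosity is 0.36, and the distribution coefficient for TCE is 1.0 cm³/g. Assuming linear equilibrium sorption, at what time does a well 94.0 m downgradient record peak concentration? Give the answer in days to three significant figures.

Retardation factor R = 1 + ρ_b·K_d/n = 1 + 1.99 × 1.0/0.36 = 6.528.
Sorption retards both mechanisms: v_R = v/R = 0.04243 m/day, D_R = D/R = 0.02129 m²/day.
Peak time from v_R²t² + 2D_R t − x² = 0: t = (√(D_R² + v_R²x²) − D_R)/v_R².
√(D_R² + v_R²x²) = √(0.02129² + 0.04243² × 94.0²) = 3.988; v_R² = 0.001800.
t = (3.988 − 0.02129)/0.001800 = 2200 days.

2200 days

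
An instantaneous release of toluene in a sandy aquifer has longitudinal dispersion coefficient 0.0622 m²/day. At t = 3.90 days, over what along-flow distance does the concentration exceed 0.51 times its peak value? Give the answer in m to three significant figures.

1.62 m

The plume is Gaussian with σ = √(2Dt) = √(2 × 0.0622 × 3.90) = 0.6965 m.
C/C_peak = exp(−Δx²/(2σ²)) = 0.51 ⇒ Δx = σ·√(−2 ln 0.51) = 0.6965 × 1.160 = 0.8079 m.
Width = 2Δx = 1.62 m.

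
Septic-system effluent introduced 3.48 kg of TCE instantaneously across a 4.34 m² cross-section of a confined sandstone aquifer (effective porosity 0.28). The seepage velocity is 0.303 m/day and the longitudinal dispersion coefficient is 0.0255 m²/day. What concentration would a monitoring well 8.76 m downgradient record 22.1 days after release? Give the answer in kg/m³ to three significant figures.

For an instantaneous plane source, C(x,t) = M/(n_e·A·√(4πDt)) · exp(−(x−vt)²/(4Dt)), with n_e·A the pore (flow) area.
Plume center vt = 0.303 × 22.1 = 6.6963 m, so the well at 8.76 m is 2.0637 m downgradient of the peak.
√(4πDt) = 2.661 m, giving peak height M/(n_e·A·√(4πDt)) = 3.48/(0.28 × 4.34 × 2.661) = 1.076 kg/m³.
(x−vt)²/(4Dt) = (2.0637)²/(4 × 0.0255 × 22.1) = 1.889; exp(−1.889) = 0.1512.
C = 1.076 × 0.1512 = 0.163 kg/m³.

0.163 kg/m³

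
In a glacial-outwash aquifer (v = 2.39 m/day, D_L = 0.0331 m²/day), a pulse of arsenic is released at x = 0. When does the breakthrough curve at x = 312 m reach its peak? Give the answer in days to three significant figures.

131 days

For the 1D instantaneous-source solution, setting ∂C/∂t = 0 at fixed x gives v²t² + 2Dt − x² = 0, so t = (√(D² + v²x²) − D)/v².
√(D² + v²x²) = √(0.0331² + 2.39² × 312²) = 745.7; v² = 5.7121.
t = (745.7 − 0.0331)/5.7121 = 131 days (vs. the pure-advection estimate x/v = 131 d).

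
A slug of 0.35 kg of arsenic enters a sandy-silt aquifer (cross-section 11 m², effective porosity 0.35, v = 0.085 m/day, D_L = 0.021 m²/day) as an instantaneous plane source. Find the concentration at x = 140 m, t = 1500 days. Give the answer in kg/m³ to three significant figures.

For an instantaneous plane source, C(x,t) = M/(n_e·A·√(4πDt)) · exp(−(x−vt)²/(4Dt)), with n_e·A the pore (flow) area.
Plume center vt = 0.085 × 1500 = 127.5 m, so the well at 140 m is 12.5 m downgradient of the peak.
√(4πDt) = 19.90 m, giving peak height M/(n_e·A·√(4πDt)) = 0.35/(0.35 × 11 × 19.90) = 0.004568 kg/m³.
(x−vt)²/(4Dt) = (12.5)²/(4 × 0.021 × 1500) = 1.240; exp(−1.240) = 0.2894.
C = 0.004568 × 0.2894 = 0.00132 kg/m³.

0.00132 kg/m³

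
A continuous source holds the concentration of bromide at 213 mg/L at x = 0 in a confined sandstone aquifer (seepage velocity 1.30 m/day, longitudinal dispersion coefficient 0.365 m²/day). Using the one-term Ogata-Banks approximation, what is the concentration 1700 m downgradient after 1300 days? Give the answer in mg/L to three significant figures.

79.4 mg/L

For a continuous step input, C/C₀ ≈ ½·erfc((x−vt)/(2√(Dt))).
vt = 1.30 × 1300 = 1690 m and 2√(Dt) = 2√(0.365 × 1300) = 43.57 m.
Argument (x−vt)/(2√(Dt)) = (1700 − 1690)/43.57 = 0.2295; ½·erfc(0.2295) = 0.3728.
C = 213 × 0.3728 = 79.4 mg/L.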